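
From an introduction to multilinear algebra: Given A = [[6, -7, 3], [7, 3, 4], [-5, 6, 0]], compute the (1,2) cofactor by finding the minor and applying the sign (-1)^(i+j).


To find cofactor C_{12}, delete row 1 and column 2.
The resulting 2x2 submatrix is: [[7, 4], [-5, 0]]
Minor M_{12} = 7*0 - 4*-5
  = 0 - -20 = 20
Sign = (-1)^(1+2) = (-1)^3 = -1
Cofactor C_{12} = -1 * 20 = -20

-20


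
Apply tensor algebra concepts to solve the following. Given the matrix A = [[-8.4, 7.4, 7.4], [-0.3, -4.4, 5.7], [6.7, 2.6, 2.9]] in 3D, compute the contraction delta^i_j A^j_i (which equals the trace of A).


The contraction (trace) of a rank-2 tensor is the sum of its diagonal elements.
Diagonal entries: A[1,1] = -8.4, A[2,2] = -4.4, A[3,3] = 2.9
Tr(A) = -8.4 + -4.4 + 2.9 = -9.9

-9.9


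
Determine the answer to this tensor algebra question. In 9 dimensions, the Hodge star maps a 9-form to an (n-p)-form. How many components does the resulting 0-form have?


The Hodge dual of a p-form on an n-dimensional manifold is an (n-p)-form.
n = 9, p = 9, so dual degree = 9 - 9 = 0
The number of components is C(n, n-p) = C(9, 0) = 1

1


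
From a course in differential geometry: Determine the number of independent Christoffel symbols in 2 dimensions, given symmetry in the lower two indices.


Christoffel symbols Gamma^k_{ij} are symmetric in i,j, so there are d * d(d+1)/2 independent symbols.
d = 2
d(d+1)/2 = 2 * 3 / 2 = 3
Total = 2 * 3 = 6

6


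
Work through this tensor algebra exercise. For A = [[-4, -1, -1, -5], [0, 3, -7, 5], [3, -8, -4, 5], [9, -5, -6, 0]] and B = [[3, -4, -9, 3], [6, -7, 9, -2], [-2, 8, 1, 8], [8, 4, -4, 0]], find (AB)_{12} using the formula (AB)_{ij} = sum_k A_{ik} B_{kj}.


(AB)_{ij} = sum_k A_{ik} B_{kj}.
For i=1, j=2:
A_{11} * B_{12} = -4 * -4 = 16
A_{12} * B_{22} = -1 * -7 = 7
A_{13} * B_{32} = -1 * 8 = -8
A_{14} * B_{42} = -5 * 4 = -20
Sum = 16 + 7 + -8 + -20 = -5

-5


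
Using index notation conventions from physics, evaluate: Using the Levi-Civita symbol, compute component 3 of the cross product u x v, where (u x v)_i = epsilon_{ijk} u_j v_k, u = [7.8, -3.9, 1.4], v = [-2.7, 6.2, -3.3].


(u x v)_3 = sum_{j,k} epsilon_{3jk} u_j v_k. Only permutations of (1,2,3) contribute; the two non-zero terms are:
eps_{312} u_1 v_2 = 1 * 7.8 * 6.2 = 48.36
eps_{321} u_2 v_1 = -1 * -3.9 * -2.7 = -10.53
(u x v)_3 = 37.83

37.83


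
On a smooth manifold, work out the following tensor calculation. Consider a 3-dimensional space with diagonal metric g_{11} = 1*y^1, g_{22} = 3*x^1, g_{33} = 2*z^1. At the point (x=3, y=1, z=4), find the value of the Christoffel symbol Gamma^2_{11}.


For a diagonal metric, Gamma^k_{ij} = (1/2) g^{kk} (dg_{ik}/dx_j + dg_{jk}/dx_i - dg_{ij}/dx_k).
The metric is diagonal, so g_{ab} = 0 for a != b.
At the given point: g_{11} = 1, g_{22} = 9, g_{33} = 8
g^{22} = 1/9
dg_{12}/dx_1 = 0 (off-diagonal)
dg_{12}/dx_1 = 0 (off-diagonal)
dg_{11}/dx_2 = dg_{11}/dx_2 = 1
Numerator = 0 + 0 - 1 = -1
Gamma^2_{11} = -1 / (2 * 9) = -1/18

-1/18


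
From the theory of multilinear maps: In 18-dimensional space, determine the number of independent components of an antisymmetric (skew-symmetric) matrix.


An antisymmetric rank-2 tensor satisfies A_{ij} = -A_{ji}, so diagonal entries are zero.
The independent components are the upper-triangular entries: C(n, 2) = n(n-1)/2.
n = 18
C(18, 2) = 18 * 17 / 2 = 306 / 2 = 153

153


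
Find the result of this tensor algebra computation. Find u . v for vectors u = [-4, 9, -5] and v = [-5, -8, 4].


The inner product u . v = sum of u_i * v_i.
Term-by-term: -4 * -5, 9 * -8, -5 * 4
Products: 20, -72, -20
Sum = 20 + -72 + -20 = -72

-72


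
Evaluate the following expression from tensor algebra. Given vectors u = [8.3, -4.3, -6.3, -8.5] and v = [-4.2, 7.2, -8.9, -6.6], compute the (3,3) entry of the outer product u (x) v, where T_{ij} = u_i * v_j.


The outer product entry T_{ij} = u_i * v_j.
We need i=3, j=3.
u_3 = -6.3, v_3 = -8.9
T_{3,3} = -6.3 * -8.9 = 56.07

56.07


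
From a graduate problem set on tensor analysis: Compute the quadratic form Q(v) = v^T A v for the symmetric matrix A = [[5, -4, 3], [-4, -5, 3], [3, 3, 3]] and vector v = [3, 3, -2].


First compute Av:
(Av)_1 = 5*3 + -4*3 + 3*-2 = -3
(Av)_2 = -4*3 + -5*3 + 3*-2 = -33
(Av)_3 = 3*3 + 3*3 + 3*-2 = 12
Av = [-3, -33, 12]
Then v^T (Av) = 3*-3 + 3*-33 + -2*12
= -9 + -99 + -24 = -132

-132


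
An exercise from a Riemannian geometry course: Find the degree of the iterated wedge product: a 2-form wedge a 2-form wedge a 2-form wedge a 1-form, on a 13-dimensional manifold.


The degree of a wedge product is the sum of the degrees of the individual forms.
Degrees: 2, 2, 2, 1
Total degree = 2 + 2 + 2 + 1 = 7

7


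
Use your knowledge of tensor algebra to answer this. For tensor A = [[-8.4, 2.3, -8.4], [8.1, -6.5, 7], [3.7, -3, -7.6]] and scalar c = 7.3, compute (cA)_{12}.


Scalar multiplication: (cA)_{ij} = c * A_{ij}.
c = 7.3
A_{12} = 2.3
(cA)_{12} = 7.3 * 2.3 = 16.79

16.79


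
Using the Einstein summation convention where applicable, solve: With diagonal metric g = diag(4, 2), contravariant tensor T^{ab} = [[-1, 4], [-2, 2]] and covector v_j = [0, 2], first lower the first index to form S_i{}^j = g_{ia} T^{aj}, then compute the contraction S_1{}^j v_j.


Step 1: lower the first index. For a diagonal metric, g_{ia} T^{aj} = g_{ii} T^{ij} (no sum on i).
g_{11} = 4
S_1{}^1 = 4 * T^{11} = 4 * -1 = -4
S_1{}^2 = 4 * T^{12} = 4 * 4 = 16
Step 2: contract S_1{}^j with v_j.
S_1{}^1 * v_1 = -4 * 0 = 0
S_1{}^2 * v_2 = 16 * 2 = 32
Result = 0 + 32 = 32

32


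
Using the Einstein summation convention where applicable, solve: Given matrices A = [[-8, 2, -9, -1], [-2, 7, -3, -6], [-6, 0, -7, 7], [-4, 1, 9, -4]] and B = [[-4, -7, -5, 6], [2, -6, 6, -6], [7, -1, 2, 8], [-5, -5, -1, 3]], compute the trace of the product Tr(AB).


Tr(AB) = sum_i (AB)_{ii} where (AB)_{ii} = sum_k A_{ik} B_{ki}.
(AB)_{11} = -8*-4 + 2*2 + -9*7 + -1*-5 = -22
(AB)_{22} = -2*-7 + 7*-6 + -3*-1 + -6*-5 = 5
(AB)_{33} = -6*-5 + 0*6 + -7*2 + 7*-1 = 9
(AB)_{44} = -4*6 + 1*-6 + 9*8 + -4*3 = 30
Tr(AB) = -22 + 5 + 9 + 30 = 22

22


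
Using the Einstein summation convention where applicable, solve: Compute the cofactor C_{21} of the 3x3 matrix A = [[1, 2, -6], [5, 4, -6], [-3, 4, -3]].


To find cofactor C_{21}, delete row 2 and column 1.
The resulting 2x2 submatrix is: [[2, -6], [4, -3]]
Minor M_{21} = 2*-3 - -6*4
  = -6 - -24 = 18
Sign = (-1)^(2+1) = (-1)^3 = -1
Cofactor C_{21} = -1 * 18 = -18

-18


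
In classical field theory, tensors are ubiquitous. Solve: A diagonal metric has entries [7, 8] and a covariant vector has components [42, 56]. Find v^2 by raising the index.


To raise an index with a diagonal metric: v^i = v_i / g_{ii}.
For index 2: v_2 = 56, g_{22} = 8
v^2 = 56 / 8 = 7

7


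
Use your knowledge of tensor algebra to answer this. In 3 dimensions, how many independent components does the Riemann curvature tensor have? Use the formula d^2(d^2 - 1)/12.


The Riemann tensor in d dimensions has d^2(d^2 - 1)/12 independent components.
d = 3, so d^2 = 9
d^2 - 1 = 8
d^2(d^2 - 1) = 9 * 8 = 72
Divide by 12: 72 / 12 = 6

6


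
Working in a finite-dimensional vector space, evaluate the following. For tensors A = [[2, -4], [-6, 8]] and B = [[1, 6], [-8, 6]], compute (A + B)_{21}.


Tensor addition is component-wise: (A + B)_{ij} = A_{ij} + B_{ij}.
A_{21} = -6
B_{21} = -8
(A + B)_{21} = -6 + -8 = -14

-14


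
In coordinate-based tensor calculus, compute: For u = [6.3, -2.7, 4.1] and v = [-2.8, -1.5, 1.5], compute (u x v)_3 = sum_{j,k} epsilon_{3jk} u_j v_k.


(u x v)_3 = sum_{j,k} epsilon_{3jk} u_j v_k. Only permutations of (1,2,3) contribute; the two non-zero terms are:
eps_{312} u_1 v_2 = 1 * 6.3 * -1.5 = -9.45
eps_{321} u_2 v_1 = -1 * -2.7 * -2.8 = -7.56
(u x v)_3 = -17.01

-17.01


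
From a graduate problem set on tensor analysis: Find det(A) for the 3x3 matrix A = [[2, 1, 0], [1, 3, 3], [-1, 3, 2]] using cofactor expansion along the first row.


Expanding along the first row, det(A) = a11*M_11 - a12*M_12 + a13*M_13, where M_1j is the (1,j) minor.
Minor M_11 = 3*2 - 3*3 = -3
Minor M_12 = 1*2 - 3*-1 = 5
Minor M_13 = 1*3 - 3*-1 = 6
det = 2*(-3) - 1*(5) + 0*(6)
    = -6 - 5 + 0
    = -11

-11


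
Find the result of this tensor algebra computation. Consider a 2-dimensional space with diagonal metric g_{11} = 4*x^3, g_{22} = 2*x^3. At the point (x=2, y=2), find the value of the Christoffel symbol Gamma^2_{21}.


For a diagonal metric, Gamma^k_{ij} = (1/2) g^{kk} (dg_{ik}/dx_j + dg_{jk}/dx_i - dg_{ij}/dx_k).
The metric is diagonal, so g_{ab} = 0 for a != b.
At the given point: g_{11} = 32, g_{22} = 16
g^{22} = 1/16
dg_{22}/dx_1 = dg_{22}/dx_1 = 24
dg_{12}/dx_2 = 0 (off-diagonal)
dg_{21}/dx_2 = 0 (off-diagonal)
Numerator = 24 + 0 - 0 = 24
Gamma^2_{21} = 24 / (2 * 16) = 3/4

3/4


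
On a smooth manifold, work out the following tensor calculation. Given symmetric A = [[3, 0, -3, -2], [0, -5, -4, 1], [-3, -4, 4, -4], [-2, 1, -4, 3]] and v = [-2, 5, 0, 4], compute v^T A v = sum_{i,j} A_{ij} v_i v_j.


First compute Av:
(Av)_1 = 3*-2 + 0*5 + -3*0 + -2*4 = -14
(Av)_2 = 0*-2 + -5*5 + -4*0 + 1*4 = -21
(Av)_3 = -3*-2 + -4*5 + 4*0 + -4*4 = -30
(Av)_4 = -2*-2 + 1*5 + -4*0 + 3*4 = 21
Av = [-14, -21, -30, 21]
Then v^T (Av) = -2*-14 + 5*-21 + 0*-30 + 4*21
= 28 + -105 + 0 + 84 = 7

7


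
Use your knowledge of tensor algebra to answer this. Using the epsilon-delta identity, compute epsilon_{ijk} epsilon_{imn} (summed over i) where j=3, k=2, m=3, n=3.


Using the identity: epsilon_{ijk} epsilon_{imn} = delta_{jm} delta_{kn} - delta_{jn} delta_{km}.
delta_{33} = 1
delta_{23} = 0
delta_{33} = 1
delta_{23} = 0
Result = 1 * 0 - 1 * 0 = 0 - 0 = 0

0


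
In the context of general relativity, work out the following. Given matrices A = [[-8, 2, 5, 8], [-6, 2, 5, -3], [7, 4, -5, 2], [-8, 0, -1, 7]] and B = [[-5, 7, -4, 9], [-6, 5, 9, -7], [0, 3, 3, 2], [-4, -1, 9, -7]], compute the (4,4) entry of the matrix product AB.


(AB)_{ij} = sum_k A_{ik} B_{kj}.
For i=4, j=4:
A_{41} * B_{14} = -8 * 9 = -72
A_{42} * B_{24} = 0 * -7 = 0
A_{43} * B_{34} = -1 * 2 = -2
A_{44} * B_{44} = 7 * -7 = -49
Sum = -72 + 0 + -2 + -49 = -123

-123


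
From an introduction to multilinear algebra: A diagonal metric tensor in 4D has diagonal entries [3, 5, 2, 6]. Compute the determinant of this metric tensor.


For a diagonal metric, the determinant is the product of diagonal entries.
Diagonal entries: 3, 5, 2, 6
det(g) = 3 * 5 * 2 * 6 = 180

180


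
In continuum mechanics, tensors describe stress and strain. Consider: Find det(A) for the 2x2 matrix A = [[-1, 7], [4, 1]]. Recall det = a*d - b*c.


For a 2x2 matrix [[a, b], [c, d]], det = a*d - b*c.
a = -1, b = 7, c = 4, d = 1
a*d = -1 * 1 = -1
b*c = 7 * 4 = 28
det = -1 - 28 = -29

-29


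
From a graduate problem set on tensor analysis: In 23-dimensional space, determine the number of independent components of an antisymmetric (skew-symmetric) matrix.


An antisymmetric rank-2 tensor satisfies A_{ij} = -A_{ji}, so diagonal entries are zero.
The independent components are the upper-triangular entries: C(n, 2) = n(n-1)/2.
n = 23
C(23, 2) = 23 * 22 / 2 = 506 / 2 = 253

253


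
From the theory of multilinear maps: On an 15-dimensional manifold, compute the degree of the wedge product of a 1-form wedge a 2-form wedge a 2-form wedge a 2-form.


The degree of a wedge product is the sum of the degrees of the individual forms.
Degrees: 1, 2, 2, 2
Total degree = 1 + 2 + 2 + 2 = 7

7


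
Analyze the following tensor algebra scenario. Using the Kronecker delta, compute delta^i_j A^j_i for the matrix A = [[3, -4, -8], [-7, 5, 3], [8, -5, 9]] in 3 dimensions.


The contraction (trace) of a rank-2 tensor is the sum of its diagonal elements.
Diagonal entries: A[1,1] = 3, A[2,2] = 5, A[3,3] = 9
Tr(A) = 3 + 5 + 9 = 17

17


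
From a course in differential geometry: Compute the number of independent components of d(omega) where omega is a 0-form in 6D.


The exterior derivative of a p-form is a (p+1)-form.
Its number of independent components is C(n, p+1).
n = 6, p+1 = 1
C(6, 1) = 6

6


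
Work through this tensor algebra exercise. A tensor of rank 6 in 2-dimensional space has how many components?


The number of components of a rank-r tensor in d dimensions is d^r.
Here d = 2 and r = 6.
2^6 = 64

64


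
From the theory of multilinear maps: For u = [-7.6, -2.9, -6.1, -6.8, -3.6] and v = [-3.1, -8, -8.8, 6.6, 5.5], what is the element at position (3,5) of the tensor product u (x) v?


The outer product entry T_{ij} = u_i * v_j.
We need i=3, j=5.
u_3 = -6.1, v_5 = 5.5
T_{3,5} = -6.1 * 5.5 = -33.55

-33.55


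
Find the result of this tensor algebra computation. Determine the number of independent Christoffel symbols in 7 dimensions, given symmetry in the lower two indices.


Christoffel symbols Gamma^k_{ij} are symmetric in i,j, so there are d * d(d+1)/2 independent symbols.
d = 7
d(d+1)/2 = 7 * 8 / 2 = 28
Total = 7 * 28 = 196

196


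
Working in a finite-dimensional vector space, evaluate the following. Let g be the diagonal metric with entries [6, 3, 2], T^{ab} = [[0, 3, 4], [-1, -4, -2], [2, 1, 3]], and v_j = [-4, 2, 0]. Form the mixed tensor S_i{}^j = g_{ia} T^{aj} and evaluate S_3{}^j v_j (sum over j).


Step 1: lower the first index. For a diagonal metric, g_{ia} T^{aj} = g_{ii} T^{ij} (no sum on i).
g_{33} = 2
S_3{}^1 = 2 * T^{31} = 2 * 2 = 4
S_3{}^2 = 2 * T^{32} = 2 * 1 = 2
S_3{}^3 = 2 * T^{33} = 2 * 3 = 6
Step 2: contract S_3{}^j with v_j.
S_3{}^1 * v_1 = 4 * -4 = -16
S_3{}^2 * v_2 = 2 * 2 = 4
S_3{}^3 * v_3 = 6 * 0 = 0
Result = -16 + 4 + 0 = -12

-12


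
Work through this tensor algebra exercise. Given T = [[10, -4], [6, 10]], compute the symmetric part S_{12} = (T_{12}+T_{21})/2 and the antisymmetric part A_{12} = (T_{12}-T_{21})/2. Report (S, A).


T_{12} = -4
T_{21} = 6
S_{12} = (-4 + 6)/2 = 2/2 = 1
A_{12} = (-4 - 6)/2 = -10/2 = -5
Check: S + A = 1 + -5 = -4 = T_{12}.

(1, -5)


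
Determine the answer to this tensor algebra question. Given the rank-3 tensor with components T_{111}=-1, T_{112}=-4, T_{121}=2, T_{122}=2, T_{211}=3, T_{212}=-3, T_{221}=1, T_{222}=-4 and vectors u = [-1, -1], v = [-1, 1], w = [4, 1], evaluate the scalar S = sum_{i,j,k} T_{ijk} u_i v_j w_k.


S = sum over i,j,k of T_{ijk} u_i v_j w_k. Expanding all 8 terms:
T_{111}*u_1*v_1*w_1 = -1*-1*-1*4 = -4  (running total: -4)
T_{112}*u_1*v_1*w_2 = -4*-1*-1*1 = -4  (running total: -8)
T_{121}*u_1*v_2*w_1 = 2*-1*1*4 = -8  (running total: -16)
T_{122}*u_1*v_2*w_2 = 2*-1*1*1 = -2  (running total: -18)
T_{211}*u_2*v_1*w_1 = 3*-1*-1*4 = 12  (running total: -6)
T_{212}*u_2*v_1*w_2 = -3*-1*-1*1 = -3  (running total: -9)
T_{221}*u_2*v_2*w_1 = 1*-1*1*4 = -4  (running total: -13)
T_{222}*u_2*v_2*w_2 = -4*-1*1*1 = 4  (running total: -9)
S = -9

-9


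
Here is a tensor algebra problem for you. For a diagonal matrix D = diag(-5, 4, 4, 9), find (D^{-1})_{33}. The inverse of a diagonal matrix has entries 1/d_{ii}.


For a diagonal matrix, the inverse has entries (D^{-1})_{ii} = 1/d_{ii}.
The diagonal entries are: d_{11} = -5, d_{22} = 4, d_{33} = 4, d_{44} = 9
We need (D^{-1})_{33} = 1/d_{33} = 1/4 = 1/4

1/4


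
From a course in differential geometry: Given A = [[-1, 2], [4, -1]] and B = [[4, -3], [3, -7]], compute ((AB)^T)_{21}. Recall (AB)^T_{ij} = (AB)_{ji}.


(AB)^T_{ij} = (AB)_{ji} = sum_k A_{jk} B_{ki}.
For i=2, j=1 we need (AB)_{12}:
A_{11} * B_{12} = -1 * -3 = 3
A_{12} * B_{22} = 2 * -7 = -14
Sum = 3 + -14 = -11

-11


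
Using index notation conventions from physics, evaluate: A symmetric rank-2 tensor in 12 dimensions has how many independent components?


A symmetric rank-2 tensor in d dimensions has d(d+1)/2 independent components.
d = 12
d(d+1)/2 = 12 * 13 / 2 = 156 / 2 = 78

78


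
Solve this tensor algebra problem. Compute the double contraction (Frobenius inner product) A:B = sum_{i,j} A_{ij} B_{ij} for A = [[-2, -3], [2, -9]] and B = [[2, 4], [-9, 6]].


A:B = sum over all i,j of A_{ij} * B_{ij}.
Row 1: -2*2=-4, -3*4=-12 => row sum = -16
Row 2: 2*-9=-18, -9*6=-54 => row sum = -72
Total = -16 + -72 = -88

-88


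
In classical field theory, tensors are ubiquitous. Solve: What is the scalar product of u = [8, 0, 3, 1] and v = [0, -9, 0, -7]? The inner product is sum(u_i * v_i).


The inner product u . v = sum of u_i * v_i.
Term-by-term: 8 * 0, 0 * -9, 3 * 0, 1 * -7
Products: 0, 0, 0, -7
Sum = 0 + 0 + 0 + -7 = -7

-7


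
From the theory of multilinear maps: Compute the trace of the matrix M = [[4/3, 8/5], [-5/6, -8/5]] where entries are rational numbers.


The trace is the sum of diagonal entries.
Diagonal: M[1,1] = 4/3, M[2,2] = -8/5
Tr(M) = 4/3 + -8/5
Computing step by step:
After adding M[1,1]: 4/3
After adding M[2,2]: -4/15
Tr(M) = -4/15

-4/15


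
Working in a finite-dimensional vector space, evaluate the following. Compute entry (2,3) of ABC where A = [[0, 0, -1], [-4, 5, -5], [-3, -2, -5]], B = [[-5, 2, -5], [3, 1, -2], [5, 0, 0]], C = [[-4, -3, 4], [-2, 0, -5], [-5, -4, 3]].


(ABC)_{23} = sum_m (AB)_{2m} C_{m3}. First compute row 2 of AB.
(AB)_{21} = -4*-5 + 5*3 + -5*5 = 10
(AB)_{22} = -4*2 + 5*1 + -5*0 = -3
(AB)_{23} = -4*-5 + 5*-2 + -5*0 = 10
Now contract with column 3 of C:
(AB)_{21} * C_{13} = 10 * 4 = 40
(AB)_{22} * C_{23} = -3 * -5 = 15
(AB)_{23} * C_{33} = 10 * 3 = 30
(ABC)_{23} = 40 + 15 + 30 = 85

85


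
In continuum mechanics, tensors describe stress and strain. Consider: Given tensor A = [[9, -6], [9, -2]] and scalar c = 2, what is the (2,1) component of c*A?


Scalar multiplication: (cA)_{ij} = c * A_{ij}.
c = 2
A_{21} = 9
(cA)_{21} = 2 * 9 = 18

18


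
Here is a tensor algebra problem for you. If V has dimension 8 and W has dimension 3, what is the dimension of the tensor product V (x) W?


The dimension of a tensor product is the product of dimensions.
dim(V) = 8, dim(W) = 3
dim(V (x) W) = 8 * 3 = 24

24


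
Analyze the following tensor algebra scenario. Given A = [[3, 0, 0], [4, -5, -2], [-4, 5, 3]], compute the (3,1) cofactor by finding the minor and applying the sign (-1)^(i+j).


To find cofactor C_{31}, delete row 3 and column 1.
The resulting 2x2 submatrix is: [[0, 0], [-5, -2]]
Minor M_{31} = 0*-2 - 0*-5
  = 0 - 0 = 0
Sign = (-1)^(3+1) = (-1)^4 = 1
Cofactor C_{31} = 1 * 0 = 0

0


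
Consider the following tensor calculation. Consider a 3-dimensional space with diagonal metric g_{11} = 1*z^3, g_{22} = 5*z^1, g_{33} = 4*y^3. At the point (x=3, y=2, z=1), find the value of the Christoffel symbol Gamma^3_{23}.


For a diagonal metric, Gamma^k_{ij} = (1/2) g^{kk} (dg_{ik}/dx_j + dg_{jk}/dx_i - dg_{ij}/dx_k).
The metric is diagonal, so g_{ab} = 0 for a != b.
At the given point: g_{11} = 1, g_{22} = 5, g_{33} = 32
g^{33} = 1/32
dg_{23}/dx_3 = 0 (off-diagonal)
dg_{33}/dx_2 = dg_{33}/dx_2 = 48
dg_{23}/dx_3 = 0 (off-diagonal)
Numerator = 0 + 48 - 0 = 48
Gamma^3_{23} = 48 / (2 * 32) = 3/4

3/4


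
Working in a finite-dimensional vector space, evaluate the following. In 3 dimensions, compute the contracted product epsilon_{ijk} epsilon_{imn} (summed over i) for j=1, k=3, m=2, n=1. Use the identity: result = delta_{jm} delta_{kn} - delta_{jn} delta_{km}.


Using the identity: epsilon_{ijk} epsilon_{imn} = delta_{jm} delta_{kn} - delta_{jn} delta_{km}.
delta_{12} = 0
delta_{31} = 0
delta_{11} = 1
delta_{32} = 0
Result = 0 * 0 - 1 * 0 = 0 - 0 = 0

0


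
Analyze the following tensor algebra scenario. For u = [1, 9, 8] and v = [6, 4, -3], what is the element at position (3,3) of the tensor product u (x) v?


The outer product entry T_{ij} = u_i * v_j.
We need i=3, j=3.
u_3 = 8, v_3 = -3
T_{3,3} = 8 * -3 = -24

-24


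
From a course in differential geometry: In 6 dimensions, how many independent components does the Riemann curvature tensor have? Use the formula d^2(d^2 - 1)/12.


The Riemann tensor in d dimensions has d^2(d^2 - 1)/12 independent components.
d = 6, so d^2 = 36
d^2 - 1 = 35
d^2(d^2 - 1) = 36 * 35 = 1260
Divide by 12: 1260 / 12 = 105

105


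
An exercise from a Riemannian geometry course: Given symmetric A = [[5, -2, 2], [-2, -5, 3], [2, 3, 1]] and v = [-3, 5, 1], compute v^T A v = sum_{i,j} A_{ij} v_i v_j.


First compute Av:
(Av)_1 = 5*-3 + -2*5 + 2*1 = -23
(Av)_2 = -2*-3 + -5*5 + 3*1 = -16
(Av)_3 = 2*-3 + 3*5 + 1*1 = 10
Av = [-23, -16, 10]
Then v^T (Av) = -3*-23 + 5*-16 + 1*10
= 69 + -80 + 10 = -1

-1


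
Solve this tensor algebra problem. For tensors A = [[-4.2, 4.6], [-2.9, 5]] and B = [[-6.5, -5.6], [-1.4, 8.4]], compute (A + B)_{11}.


Tensor addition is component-wise: (A + B)_{ij} = A_{ij} + B_{ij}.
A_{11} = -4.2
B_{11} = -6.5
(A + B)_{11} = -4.2 + -6.5 = -10.7

-10.7


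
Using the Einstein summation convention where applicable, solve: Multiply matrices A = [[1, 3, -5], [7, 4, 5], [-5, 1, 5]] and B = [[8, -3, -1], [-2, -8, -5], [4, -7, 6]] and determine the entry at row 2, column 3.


(AB)_{ij} = sum_k A_{ik} B_{kj}.
For i=2, j=3:
A_{21} * B_{13} = 7 * -1 = -7
A_{22} * B_{23} = 4 * -5 = -20
A_{23} * B_{33} = 5 * 6 = 30
Sum = -7 + -20 + 30 = 3

3


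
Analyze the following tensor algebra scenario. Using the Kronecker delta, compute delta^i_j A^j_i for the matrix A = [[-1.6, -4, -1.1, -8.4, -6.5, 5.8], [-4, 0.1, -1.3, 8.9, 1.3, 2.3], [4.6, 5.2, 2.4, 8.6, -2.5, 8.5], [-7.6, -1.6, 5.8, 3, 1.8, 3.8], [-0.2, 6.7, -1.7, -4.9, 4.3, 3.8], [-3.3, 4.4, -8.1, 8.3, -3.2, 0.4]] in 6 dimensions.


The contraction (trace) of a rank-2 tensor is the sum of its diagonal elements.
Diagonal entries: A[1,1] = -1.6, A[2,2] = 0.1, A[3,3] = 2.4, A[4,4] = 3, A[5,5] = 4.3, A[6,6] = 0.4
Tr(A) = -1.6 + 0.1 + 2.4 + 3 + 4.3 + 0.4 = 8.6

8.6


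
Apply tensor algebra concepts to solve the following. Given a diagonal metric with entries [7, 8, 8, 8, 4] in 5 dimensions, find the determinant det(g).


For a diagonal metric, the determinant is the product of diagonal entries.
Diagonal entries: 7, 8, 8, 8, 4
det(g) = 7 * 8 * 8 * 8 * 4 = 14336

14336


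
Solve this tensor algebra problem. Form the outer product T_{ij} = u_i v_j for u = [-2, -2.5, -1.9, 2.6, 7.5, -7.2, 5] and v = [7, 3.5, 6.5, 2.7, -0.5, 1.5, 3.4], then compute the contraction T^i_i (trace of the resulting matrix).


The outer product gives T_{ij} = u_i v_j.
The trace (contraction) is Tr(T) = sum_i T_{ii} = sum_i u_i v_i.
Diagonal entries:
T_{11} = u_1 * v_1 = -2 * 7 = -14
T_{22} = u_2 * v_2 = -2.5 * 3.5 = -8.75
T_{33} = u_3 * v_3 = -1.9 * 6.5 = -12.35
T_{44} = u_4 * v_4 = 2.6 * 2.7 = 7.02
T_{55} = u_5 * v_5 = 7.5 * -0.5 = -3.75
T_{66} = u_6 * v_6 = -7.2 * 1.5 = -10.8
T_{77} = u_7 * v_7 = 5 * 3.4 = 17
Tr(T) = -14 + -8.75 + -12.35 + 7.02 + -3.75 + -10.8 + 17 = -25.63

-25.63


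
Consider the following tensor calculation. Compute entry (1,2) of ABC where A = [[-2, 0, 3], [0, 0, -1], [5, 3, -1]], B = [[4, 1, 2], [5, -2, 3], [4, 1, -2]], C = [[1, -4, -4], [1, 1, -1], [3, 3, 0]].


(ABC)_{12} = sum_m (AB)_{1m} C_{m2}. First compute row 1 of AB.
(AB)_{11} = -2*4 + 0*5 + 3*4 = 4
(AB)_{12} = -2*1 + 0*-2 + 3*1 = 1
(AB)_{13} = -2*2 + 0*3 + 3*-2 = -10
Now contract with column 2 of C:
(AB)_{11} * C_{12} = 4 * -4 = -16
(AB)_{12} * C_{22} = 1 * 1 = 1
(AB)_{13} * C_{32} = -10 * 3 = -30
(ABC)_{12} = -16 + 1 + -30 = -45

-45


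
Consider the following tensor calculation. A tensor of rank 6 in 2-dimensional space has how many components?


The number of components of a rank-r tensor in d dimensions is d^r.
Here d = 2 and r = 6.
2^6 = 64

64


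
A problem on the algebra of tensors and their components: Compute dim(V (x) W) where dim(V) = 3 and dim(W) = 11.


The dimension of a tensor product is the product of dimensions.
dim(V) = 3, dim(W) = 11
dim(V (x) W) = 3 * 11 = 33

33


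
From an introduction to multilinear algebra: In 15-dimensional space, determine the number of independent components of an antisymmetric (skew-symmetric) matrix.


An antisymmetric rank-2 tensor satisfies A_{ij} = -A_{ji}, so diagonal entries are zero.
The independent components are the upper-triangular entries: C(n, 2) = n(n-1)/2.
n = 15
C(15, 2) = 15 * 14 / 2 = 210 / 2 = 105

105


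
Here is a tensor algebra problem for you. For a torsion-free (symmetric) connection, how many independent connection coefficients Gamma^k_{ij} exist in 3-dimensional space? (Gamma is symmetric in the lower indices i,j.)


Christoffel symbols Gamma^k_{ij} are symmetric in i,j, so there are d * d(d+1)/2 independent symbols.
d = 3
d(d+1)/2 = 3 * 4 / 2 = 6
Total = 3 * 6 = 18

18


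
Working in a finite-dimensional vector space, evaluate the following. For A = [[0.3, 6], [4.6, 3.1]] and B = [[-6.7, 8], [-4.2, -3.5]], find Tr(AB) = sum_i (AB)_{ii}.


Tr(AB) = sum_i (AB)_{ii} where (AB)_{ii} = sum_k A_{ik} B_{ki}.
(AB)_{11} = 0.3*-6.7 + 6*-4.2 = -27.21
(AB)_{22} = 4.6*8 + 3.1*-3.5 = 25.95
Tr(AB) = -27.21 + 25.95 = -1.26

-1.26


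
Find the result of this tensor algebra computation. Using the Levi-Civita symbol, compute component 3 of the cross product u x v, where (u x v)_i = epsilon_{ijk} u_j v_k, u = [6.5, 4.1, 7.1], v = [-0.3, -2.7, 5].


(u x v)_3 = sum_{j,k} epsilon_{3jk} u_j v_k. Only permutations of (1,2,3) contribute; the two non-zero terms are:
eps_{312} u_1 v_2 = 1 * 6.5 * -2.7 = -17.55
eps_{321} u_2 v_1 = -1 * 4.1 * -0.3 = 1.23
(u x v)_3 = -16.32

-16.32


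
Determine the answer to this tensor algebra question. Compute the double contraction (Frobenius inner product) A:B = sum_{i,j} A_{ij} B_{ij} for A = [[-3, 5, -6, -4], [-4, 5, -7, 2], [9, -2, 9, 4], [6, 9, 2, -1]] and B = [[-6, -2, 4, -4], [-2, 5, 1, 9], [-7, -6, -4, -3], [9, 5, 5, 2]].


A:B = sum over all i,j of A_{ij} * B_{ij}.
Row 1: -3*-6=18, 5*-2=-10, -6*4=-24, -4*-4=16 => row sum = 0
Row 2: -4*-2=8, 5*5=25, -7*1=-7, 2*9=18 => row sum = 44
Row 3: 9*-7=-63, -2*-6=12, 9*-4=-36, 4*-3=-12 => row sum = -99
Row 4: 6*9=54, 9*5=45, 2*5=10, -1*2=-2 => row sum = 107
Total = 0 + 44 + -99 + 107 = 52

52


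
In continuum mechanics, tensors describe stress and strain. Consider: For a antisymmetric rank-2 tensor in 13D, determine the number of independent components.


A antisymmetric rank-2 tensor in d dimensions has d(d-1)/2 independent components.
d = 13
d(d-1)/2 = 13 * 12 / 2 = 156 / 2 = 78

78


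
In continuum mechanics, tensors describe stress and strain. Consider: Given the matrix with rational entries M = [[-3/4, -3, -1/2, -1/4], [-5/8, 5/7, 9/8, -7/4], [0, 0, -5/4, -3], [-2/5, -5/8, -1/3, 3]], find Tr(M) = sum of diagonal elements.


The trace is the sum of diagonal entries.
Diagonal: M[1,1] = -3/4, M[2,2] = 5/7, M[3,3] = -5/4, M[4,4] = 3
Tr(M) = -3/4 + 5/7 + -5/4 + 3
Computing step by step:
After adding M[1,1]: -3/4
After adding M[2,2]: -1/28
After adding M[3,3]: -9/7
After adding M[4,4]: 12/7
Tr(M) = 12/7

12/7


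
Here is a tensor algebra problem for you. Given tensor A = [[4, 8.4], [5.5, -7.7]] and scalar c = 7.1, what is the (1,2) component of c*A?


Scalar multiplication: (cA)_{ij} = c * A_{ij}.
c = 7.1
A_{12} = 8.4
(cA)_{12} = 7.1 * 8.4 = 59.64

59.64


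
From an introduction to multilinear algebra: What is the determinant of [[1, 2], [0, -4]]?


For a 2x2 matrix [[a, b], [c, d]], det = a*d - b*c.
a = 1, b = 2, c = 0, d = -4
a*d = 1 * -4 = -4
b*c = 2 * 0 = 0
det = -4 - 0 = -4

-4


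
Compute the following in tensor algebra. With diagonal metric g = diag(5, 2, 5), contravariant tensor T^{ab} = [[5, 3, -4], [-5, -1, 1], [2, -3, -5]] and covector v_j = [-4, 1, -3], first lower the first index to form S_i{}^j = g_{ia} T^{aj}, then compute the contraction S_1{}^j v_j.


Step 1: lower the first index. For a diagonal metric, g_{ia} T^{aj} = g_{ii} T^{ij} (no sum on i).
g_{11} = 5
S_1{}^1 = 5 * T^{11} = 5 * 5 = 25
S_1{}^2 = 5 * T^{12} = 5 * 3 = 15
S_1{}^3 = 5 * T^{13} = 5 * -4 = -20
Step 2: contract S_1{}^j with v_j.
S_1{}^1 * v_1 = 25 * -4 = -100
S_1{}^2 * v_2 = 15 * 1 = 15
S_1{}^3 * v_3 = -20 * -3 = 60
Result = -100 + 15 + 60 = -25

-25


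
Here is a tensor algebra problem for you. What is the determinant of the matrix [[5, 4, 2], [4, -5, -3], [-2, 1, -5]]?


Expanding along the first row, det(A) = a11*M_11 - a12*M_12 + a13*M_13, where M_1j is the (1,j) minor.
Minor M_11 = -5*-5 - -3*1 = 28
Minor M_12 = 4*-5 - -3*-2 = -26
Minor M_13 = 4*1 - -5*-2 = -6
det = 5*(28) - 4*(-26) + 2*(-6)
    = 140 - -104 + -12
    = 232

232


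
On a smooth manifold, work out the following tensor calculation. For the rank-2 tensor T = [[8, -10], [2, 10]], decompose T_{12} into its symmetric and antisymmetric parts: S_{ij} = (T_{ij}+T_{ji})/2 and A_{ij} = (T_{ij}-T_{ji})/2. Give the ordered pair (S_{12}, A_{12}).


T_{12} = -10
T_{21} = 2
S_{12} = (-10 + 2)/2 = -8/2 = -4
A_{12} = (-10 - 2)/2 = -12/2 = -6
Check: S + A = -4 + -6 = -10 = T_{12}.

(-4, -6)


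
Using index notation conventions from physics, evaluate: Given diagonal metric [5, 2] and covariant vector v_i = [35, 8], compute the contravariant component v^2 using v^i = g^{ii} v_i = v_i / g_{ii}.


To raise an index with a diagonal metric: v^i = v_i / g_{ii}.
For index 2: v_2 = 8, g_{22} = 2
v^2 = 8 / 2 = 4

4


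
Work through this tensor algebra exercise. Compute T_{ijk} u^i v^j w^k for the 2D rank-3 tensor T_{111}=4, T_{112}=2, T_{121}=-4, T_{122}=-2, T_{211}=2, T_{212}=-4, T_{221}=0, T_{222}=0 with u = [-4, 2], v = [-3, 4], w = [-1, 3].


S = sum over i,j,k of T_{ijk} u_i v_j w_k. Expanding all 8 terms:
T_{111}*u_1*v_1*w_1 = 4*-4*-3*-1 = -48  (running total: -48)
T_{112}*u_1*v_1*w_2 = 2*-4*-3*3 = 72  (running total: 24)
T_{121}*u_1*v_2*w_1 = -4*-4*4*-1 = -64  (running total: -40)
T_{122}*u_1*v_2*w_2 = -2*-4*4*3 = 96  (running total: 56)
T_{211}*u_2*v_1*w_1 = 2*2*-3*-1 = 12  (running total: 68)
T_{212}*u_2*v_1*w_2 = -4*2*-3*3 = 72  (running total: 140)
T_{221}*u_2*v_2*w_1 = 0*2*4*-1 = 0  (running total: 140)
T_{222}*u_2*v_2*w_2 = 0*2*4*3 = 0  (running total: 140)
S = 140

140


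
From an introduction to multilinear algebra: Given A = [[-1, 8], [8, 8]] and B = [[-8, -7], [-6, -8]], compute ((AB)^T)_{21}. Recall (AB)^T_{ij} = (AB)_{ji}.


(AB)^T_{ij} = (AB)_{ji} = sum_k A_{jk} B_{ki}.
For i=2, j=1 we need (AB)_{12}:
A_{11} * B_{12} = -1 * -7 = 7
A_{12} * B_{22} = 8 * -8 = -64
Sum = 7 + -64 = -57

-57


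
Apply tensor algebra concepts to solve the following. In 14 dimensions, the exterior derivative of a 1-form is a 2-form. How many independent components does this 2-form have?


The exterior derivative of a p-form is a (p+1)-form.
Its number of independent components is C(n, p+1).
n = 14, p+1 = 2
C(14, 2) = 91

91


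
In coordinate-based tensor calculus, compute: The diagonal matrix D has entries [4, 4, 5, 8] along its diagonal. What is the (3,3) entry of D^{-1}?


For a diagonal matrix, the inverse has entries (D^{-1})_{ii} = 1/d_{ii}.
The diagonal entries are: d_{11} = 4, d_{22} = 4, d_{33} = 5, d_{44} = 8
We need (D^{-1})_{33} = 1/d_{33} = 1/5 = 1/5

1/5


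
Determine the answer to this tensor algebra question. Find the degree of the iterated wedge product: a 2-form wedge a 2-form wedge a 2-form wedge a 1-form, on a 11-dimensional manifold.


The degree of a wedge product is the sum of the degrees of the individual forms.
Degrees: 2, 2, 2, 1
Total degree = 2 + 2 + 2 + 1 = 7

7


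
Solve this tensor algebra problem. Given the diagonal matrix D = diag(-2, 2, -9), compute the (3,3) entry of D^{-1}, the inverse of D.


For a diagonal matrix, the inverse has entries (D^{-1})_{ii} = 1/d_{ii}.
The diagonal entries are: d_{11} = -2, d_{22} = 2, d_{33} = -9
We need (D^{-1})_{33} = 1/d_{33} = 1/-9 = -1/9

-1/9


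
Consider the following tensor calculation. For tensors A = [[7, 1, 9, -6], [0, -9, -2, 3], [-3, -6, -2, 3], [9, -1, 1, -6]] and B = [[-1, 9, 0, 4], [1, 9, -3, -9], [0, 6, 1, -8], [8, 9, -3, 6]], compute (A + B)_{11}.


Tensor addition is component-wise: (A + B)_{ij} = A_{ij} + B_{ij}.
A_{11} = 7
B_{11} = -1
(A + B)_{11} = 7 + -1 = 6

6


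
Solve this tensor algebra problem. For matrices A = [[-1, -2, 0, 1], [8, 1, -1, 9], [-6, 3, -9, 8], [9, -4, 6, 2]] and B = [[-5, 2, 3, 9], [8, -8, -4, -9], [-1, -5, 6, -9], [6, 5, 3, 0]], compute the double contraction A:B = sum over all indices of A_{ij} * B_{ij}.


A:B = sum over all i,j of A_{ij} * B_{ij}.
Row 1: -1*-5=5, -2*2=-4, 0*3=0, 1*9=9 => row sum = 10
Row 2: 8*8=64, 1*-8=-8, -1*-4=4, 9*-9=-81 => row sum = -21
Row 3: -6*-1=6, 3*-5=-15, -9*6=-54, 8*-9=-72 => row sum = -135
Row 4: 9*6=54, -4*5=-20, 6*3=18, 2*0=0 => row sum = 52
Total = 10 + -21 + -135 + 52 = -94

-94


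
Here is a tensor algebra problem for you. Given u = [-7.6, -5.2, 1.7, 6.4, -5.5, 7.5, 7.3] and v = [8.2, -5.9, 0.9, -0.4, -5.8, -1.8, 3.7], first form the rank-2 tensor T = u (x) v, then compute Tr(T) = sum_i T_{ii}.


The outer product gives T_{ij} = u_i v_j.
The trace (contraction) is Tr(T) = sum_i T_{ii} = sum_i u_i v_i.
Diagonal entries:
T_{11} = u_1 * v_1 = -7.6 * 8.2 = -62.32
T_{22} = u_2 * v_2 = -5.2 * -5.9 = 30.68
T_{33} = u_3 * v_3 = 1.7 * 0.9 = 1.53
T_{44} = u_4 * v_4 = 6.4 * -0.4 = -2.56
T_{55} = u_5 * v_5 = -5.5 * -5.8 = 31.9
T_{66} = u_6 * v_6 = 7.5 * -1.8 = -13.5
T_{77} = u_7 * v_7 = 7.3 * 3.7 = 27.01
Tr(T) = -62.32 + 30.68 + 1.53 + -2.56 + 31.9 + -13.5 + 27.01 = 12.74

12.74


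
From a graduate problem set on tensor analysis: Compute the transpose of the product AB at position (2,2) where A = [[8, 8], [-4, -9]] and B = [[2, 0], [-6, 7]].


(AB)^T_{ij} = (AB)_{ji} = sum_k A_{jk} B_{ki}.
For i=2, j=2 we need (AB)_{22}:
A_{21} * B_{12} = -4 * 0 = 0
A_{22} * B_{22} = -9 * 7 = -63
Sum = 0 + -63 = -63

-63


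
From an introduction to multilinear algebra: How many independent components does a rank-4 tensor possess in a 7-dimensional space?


The number of components of a rank-r tensor in d dimensions is d^r.
Here d = 7 and r = 4.
7^4 = 2401

2401


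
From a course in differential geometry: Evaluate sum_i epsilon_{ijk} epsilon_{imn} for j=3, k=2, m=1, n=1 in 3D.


Using the identity: epsilon_{ijk} epsilon_{imn} = delta_{jm} delta_{kn} - delta_{jn} delta_{km}.
delta_{31} = 0
delta_{21} = 0
delta_{31} = 0
delta_{21} = 0
Result = 0 * 0 - 0 * 0 = 0 - 0 = 0

0


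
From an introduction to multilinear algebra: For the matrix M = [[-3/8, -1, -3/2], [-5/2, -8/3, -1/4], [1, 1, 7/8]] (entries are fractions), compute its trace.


The trace is the sum of diagonal entries.
Diagonal: M[1,1] = -3/8, M[2,2] = -8/3, M[3,3] = 7/8
Tr(M) = -3/8 + -8/3 + 7/8
Computing step by step:
After adding M[1,1]: -3/8
After adding M[2,2]: -73/24
After adding M[3,3]: -13/6
Tr(M) = -13/6

-13/6


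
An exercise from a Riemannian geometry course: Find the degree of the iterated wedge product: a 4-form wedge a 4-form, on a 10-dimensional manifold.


The degree of a wedge product is the sum of the degrees of the individual forms.
Degrees: 4, 4
Total degree = 4 + 4 = 8

8


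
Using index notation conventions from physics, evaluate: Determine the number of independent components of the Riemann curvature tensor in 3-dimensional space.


The Riemann tensor in d dimensions has d^2(d^2 - 1)/12 independent components.
d = 3, so d^2 = 9
d^2 - 1 = 8
d^2(d^2 - 1) = 9 * 8 = 72
Divide by 12: 72 / 12 = 6

6


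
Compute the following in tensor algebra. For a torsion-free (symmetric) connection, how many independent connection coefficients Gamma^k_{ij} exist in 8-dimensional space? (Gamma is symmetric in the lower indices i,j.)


Christoffel symbols Gamma^k_{ij} are symmetric in i,j, so there are d * d(d+1)/2 independent symbols.
d = 8
d(d+1)/2 = 8 * 9 / 2 = 36
Total = 8 * 36 = 288

288


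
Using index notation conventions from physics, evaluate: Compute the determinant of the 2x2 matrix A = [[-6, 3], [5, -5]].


For a 2x2 matrix [[a, b], [c, d]], det = a*d - b*c.
a = -6, b = 3, c = 5, d = -5
a*d = -6 * -5 = 30
b*c = 3 * 5 = 15
det = 30 - 15 = 15

15


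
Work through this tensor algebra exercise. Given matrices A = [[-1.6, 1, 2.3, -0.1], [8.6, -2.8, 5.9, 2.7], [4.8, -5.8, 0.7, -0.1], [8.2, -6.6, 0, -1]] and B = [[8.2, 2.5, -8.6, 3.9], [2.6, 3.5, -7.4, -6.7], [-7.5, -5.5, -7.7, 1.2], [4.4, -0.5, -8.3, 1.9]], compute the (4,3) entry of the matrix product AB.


(AB)_{ij} = sum_k A_{ik} B_{kj}.
For i=4, j=3:
A_{41} * B_{13} = 8.2 * -8.6 = -70.52
A_{42} * B_{23} = -6.6 * -7.4 = 48.84
A_{43} * B_{33} = 0 * -7.7 = 0
A_{44} * B_{43} = -1 * -8.3 = 8.3
Sum = -70.52 + 48.84 + 0 + 8.3 = -13.38

-13.38


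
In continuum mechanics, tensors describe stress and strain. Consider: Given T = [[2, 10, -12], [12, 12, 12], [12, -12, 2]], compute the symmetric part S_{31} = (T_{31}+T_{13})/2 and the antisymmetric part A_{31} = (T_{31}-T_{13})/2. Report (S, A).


T_{31} = 12
T_{13} = -12
S_{31} = (12 + -12)/2 = 0/2 = 0
A_{31} = (12 - -12)/2 = 24/2 = 12
Check: S + A = 0 + 12 = 12 = T_{31}.

(0, 12)


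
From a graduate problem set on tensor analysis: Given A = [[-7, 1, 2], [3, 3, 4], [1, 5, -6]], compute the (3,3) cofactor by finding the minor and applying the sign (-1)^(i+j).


To find cofactor C_{33}, delete row 3 and column 3.
The resulting 2x2 submatrix is: [[-7, 1], [3, 3]]
Minor M_{33} = -7*3 - 1*3
  = -21 - 3 = -24
Sign = (-1)^(3+3) = (-1)^6 = 1
Cofactor C_{33} = 1 * -24 = -24

-24


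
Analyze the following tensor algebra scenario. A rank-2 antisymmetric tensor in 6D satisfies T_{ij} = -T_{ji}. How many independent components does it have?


An antisymmetric rank-2 tensor satisfies A_{ij} = -A_{ji}, so diagonal entries are zero.
The independent components are the upper-triangular entries: C(n, 2) = n(n-1)/2.
n = 6
C(6, 2) = 6 * 5 / 2 = 30 / 2 = 15

15


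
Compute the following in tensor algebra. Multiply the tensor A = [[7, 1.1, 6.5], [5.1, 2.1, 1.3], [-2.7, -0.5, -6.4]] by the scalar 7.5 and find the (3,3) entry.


Scalar multiplication: (cA)_{ij} = c * A_{ij}.
c = 7.5
A_{33} = -6.4
(cA)_{33} = 7.5 * -6.4 = -48

-48


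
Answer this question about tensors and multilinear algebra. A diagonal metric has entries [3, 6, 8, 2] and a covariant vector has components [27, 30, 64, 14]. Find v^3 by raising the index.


To raise an index with a diagonal metric: v^i = v_i / g_{ii}.
For index 3: v_3 = 64, g_{33} = 8
v^3 = 64 / 8 = 8

8


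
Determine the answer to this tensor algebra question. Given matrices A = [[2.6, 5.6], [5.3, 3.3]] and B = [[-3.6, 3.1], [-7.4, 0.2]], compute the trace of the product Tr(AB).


Tr(AB) = sum_i (AB)_{ii} where (AB)_{ii} = sum_k A_{ik} B_{ki}.
(AB)_{11} = 2.6*-3.6 + 5.6*-7.4 = -50.8
(AB)_{22} = 5.3*3.1 + 3.3*0.2 = 17.09
Tr(AB) = -50.8 + 17.09 = -33.71

-33.71


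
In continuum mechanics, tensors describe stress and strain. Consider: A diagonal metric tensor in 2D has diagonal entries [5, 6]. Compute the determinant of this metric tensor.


For a diagonal metric, the determinant is the product of diagonal entries.
Diagonal entries: 5, 6
det(g) = 5 * 6 = 30

30


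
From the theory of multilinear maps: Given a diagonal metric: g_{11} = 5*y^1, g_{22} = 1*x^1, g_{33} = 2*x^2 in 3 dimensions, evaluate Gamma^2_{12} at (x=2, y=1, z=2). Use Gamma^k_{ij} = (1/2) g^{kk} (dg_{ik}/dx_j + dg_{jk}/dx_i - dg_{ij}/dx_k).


For a diagonal metric, Gamma^k_{ij} = (1/2) g^{kk} (dg_{ik}/dx_j + dg_{jk}/dx_i - dg_{ij}/dx_k).
The metric is diagonal, so g_{ab} = 0 for a != b.
At the given point: g_{11} = 5, g_{22} = 2, g_{33} = 8
g^{22} = 1/2
dg_{12}/dx_2 = 0 (off-diagonal)
dg_{22}/dx_1 = dg_{22}/dx_1 = 1
dg_{12}/dx_2 = 0 (off-diagonal)
Numerator = 0 + 1 - 0 = 1
Gamma^2_{12} = 1 / (2 * 2) = 1/4

1/4


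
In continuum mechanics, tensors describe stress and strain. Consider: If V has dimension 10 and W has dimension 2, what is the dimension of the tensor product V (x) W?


The dimension of a tensor product is the product of dimensions.
dim(V) = 10, dim(W) = 2
dim(V (x) W) = 10 * 2 = 20

20


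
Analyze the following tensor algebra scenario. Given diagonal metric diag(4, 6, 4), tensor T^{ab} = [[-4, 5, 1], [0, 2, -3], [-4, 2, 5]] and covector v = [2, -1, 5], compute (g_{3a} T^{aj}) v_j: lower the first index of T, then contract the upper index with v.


Step 1: lower the first index. For a diagonal metric, g_{ia} T^{aj} = g_{ii} T^{ij} (no sum on i).
g_{33} = 4
S_3{}^1 = 4 * T^{31} = 4 * -4 = -16
S_3{}^2 = 4 * T^{32} = 4 * 2 = 8
S_3{}^3 = 4 * T^{33} = 4 * 5 = 20
Step 2: contract S_3{}^j with v_j.
S_3{}^1 * v_1 = -16 * 2 = -32
S_3{}^2 * v_2 = 8 * -1 = -8
S_3{}^3 * v_3 = 20 * 5 = 100
Result = -32 + -8 + 100 = 60

60
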